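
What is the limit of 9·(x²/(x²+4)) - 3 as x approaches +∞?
Evaluate the dominant behaviour as x → +∞; each term tends to a finite value or vanishes.
Limit = 6.

Final answer: 6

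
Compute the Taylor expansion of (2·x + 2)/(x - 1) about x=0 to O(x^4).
-4·x^3 - 4·x^2 - 4·x - 2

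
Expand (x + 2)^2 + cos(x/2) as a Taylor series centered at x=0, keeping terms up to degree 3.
7·x^2/8 + 4·x + 5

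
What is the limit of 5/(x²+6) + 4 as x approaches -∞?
Evaluate the dominant behaviour as x → -∞; each term tends to a finite value or vanishes.
Limit = 4.

Final answer: 4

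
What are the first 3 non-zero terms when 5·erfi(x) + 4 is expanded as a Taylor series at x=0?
10·x^3/(3·√(π)) + 10·x/√(π) + 4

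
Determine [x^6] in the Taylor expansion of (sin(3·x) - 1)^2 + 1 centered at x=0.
Expand to order 6: (sin(3·x) - 1)^2 + 1 = 162·x^6/5 - 81·x^5/20 - 27·x^4 + 9·x^3 + 9·x^2 - 6·x + 2 + O(x^7).
The coefficient of x^6 is 162/5.

Final answer: 162/5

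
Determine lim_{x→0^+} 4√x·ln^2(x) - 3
The product is a 0·∞ indeterminate form at x → 0⁺.
Rewrite the product as 4·ln^2(x) / x^(-1/2) and apply L'Hôpital, or use the standard hierarchy x^(-1/2) ≫ |ln x|^2 as x → 0⁺.
The indeterminate product → 0, so the limit = -3.

Final answer: -3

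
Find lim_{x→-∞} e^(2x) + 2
Evaluate the dominant behaviour as x → -∞; each term tends to a finite value or vanishes.
Limit = 2.

Final answer: 2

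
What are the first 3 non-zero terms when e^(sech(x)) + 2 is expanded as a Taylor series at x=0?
e·x^4/3 - e·x^2/2 + 2 + e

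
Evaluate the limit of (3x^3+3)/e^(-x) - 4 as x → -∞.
The quotient is an ∞/∞ indeterminate form as x → -∞.
Compare growth rates of the dominant terms (exponentials ≫ polynomials ≫ logarithms), or apply L'Hôpital's rule; the quotient → 0.
Adding the constant: 0 - 4 = -4. Limit = -4.

Final answer: -4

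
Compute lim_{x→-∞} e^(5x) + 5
Evaluate the dominant behaviour as x → -∞; each term tends to a finite value or vanishes.
Limit = 5.

Final answer: 5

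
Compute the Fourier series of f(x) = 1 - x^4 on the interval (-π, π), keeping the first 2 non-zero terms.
(-48 + 8·π^2)·cos(x) - π^4/5 + 1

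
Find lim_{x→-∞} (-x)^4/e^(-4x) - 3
The quotient is an ∞/∞ indeterminate form as x → -∞.
Compare growth rates of the dominant terms (exponentials ≫ polynomials ≫ logarithms), or apply L'Hôpital's rule; the quotient → 0.
Adding the constant: 0 - 3 = -3. Limit = -3.

Final answer: -3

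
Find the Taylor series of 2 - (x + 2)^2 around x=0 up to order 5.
-x^2 - 4·x - 2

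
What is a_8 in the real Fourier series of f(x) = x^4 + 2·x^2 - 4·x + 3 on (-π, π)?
a_8 = (1/π) ∫_{-π}^{π} f(x)·cos(8x) dx.
Evaluate the integral (use parity and integration by parts as needed): a_8 = 29/256 + π^2/8.

Final answer: 29/256 + π^2/8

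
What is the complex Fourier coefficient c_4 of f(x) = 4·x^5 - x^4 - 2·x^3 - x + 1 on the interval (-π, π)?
Compute the real Fourier coefficients first: a_4 = 3/16 - π^2/2, b_4 = -2·π^4 - 13/16 + 7·π^2/2.
Then c_4 = (a_4 − i·b_4)/2 = -π^2/4 + 3/32 - 7·i·π^2/4 + 13·i/32 + i·π^4.

Final answer: -π^2/4 + 3/32 - 7·i·π^2/4 + 13·i/32 + i·π^4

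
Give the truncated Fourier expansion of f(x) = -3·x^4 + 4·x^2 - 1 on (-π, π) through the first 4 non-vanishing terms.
(-160 + 24·π^2)·cos(x) + (13 - 6·π^2)·cos(2·x) + (-32/9 + 8·π^2/3)·cos(3·x) - 3·π^4/5 - 1 + 4·π^2/3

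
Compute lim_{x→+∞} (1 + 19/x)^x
As x → +∞: this is the defining limit (1 + 19/x)^x → e^19.
Limit = e^(19).

Final answer: e^(19)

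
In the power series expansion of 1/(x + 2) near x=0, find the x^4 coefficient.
Expand to order 4: 1/(x + 2) = x^4/32 - x^3/16 + x^2/8 - x/4 + 1/2 + O(x^5).
The coefficient of x^4 is 1/32.

Final answer: 1/32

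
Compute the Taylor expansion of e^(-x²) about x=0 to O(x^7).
-x^6/6 + x^4/2 - x^2 + 1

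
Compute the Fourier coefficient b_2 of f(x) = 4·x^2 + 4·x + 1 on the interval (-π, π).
b_2 = (1/π) ∫_{-π}^{π} f(x)·sin(2x) dx.
Evaluate the integral (use parity and integration by parts as needed): b_2 = -4.

Final answer: -4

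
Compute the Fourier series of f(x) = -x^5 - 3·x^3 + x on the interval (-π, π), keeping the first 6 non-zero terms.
(-202 - 2·π^4 + 34·π^2)·sin(x) + (-2·π^2 + 2 + π^4)·sin(2·x) + (-2·π^4/3 - 14·π^2/27 + 82/81)·sin(3·x) + (-53/64 + 7·π^2/8 + π^4/2)·sin(4·x) + (-2·π^4/5 - 22·π^2/25 + 382/625)·sin(5·x) + (-38/81 + 22·π^2/27 + π^4/3)·sin(6·x)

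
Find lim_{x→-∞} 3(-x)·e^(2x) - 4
The product is a 0·∞ indeterminate form at x → -∞.
Rewrite the product as 3(-x) / e^(-2x) (an ∞/∞ form) and apply L'Hôpital, or use the standard hierarchy e^(2|x|) ≫ |(-x)| as x → -∞.
The indeterminate product → 0, so the limit = -4.

Final answer: -4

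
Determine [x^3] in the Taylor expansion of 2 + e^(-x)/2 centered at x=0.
Expand to order 3: 2 + e^(-x)/2 = -x^3/12 + x^2/4 - x/2 + 5/2 + O(x^4).
The coefficient of x^3 is -1/12.

Final answer: -1/12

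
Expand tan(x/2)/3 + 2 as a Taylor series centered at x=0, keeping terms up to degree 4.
x^3/72 + x/6 + 2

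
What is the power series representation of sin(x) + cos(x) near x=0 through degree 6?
-x^6/720 + x^5/120 + x^4/24 - x^3/6 - x^2/2 + x + 1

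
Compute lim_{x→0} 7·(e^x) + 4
Direct substitution at x = 0 gives 11.

Final answer: 11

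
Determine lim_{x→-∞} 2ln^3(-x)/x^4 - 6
The quotient is an ∞/∞ indeterminate form as x → -∞.
Compare growth rates of the dominant terms (exponentials ≫ polynomials ≫ logarithms), or apply L'Hôpital's rule; the quotient → 0.
Adding the constant: 0 - 6 = -6. Limit = -6.

Final answer: -6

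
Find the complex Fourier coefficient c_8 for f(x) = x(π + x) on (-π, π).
Compute the real Fourier coefficients first: a_8 = 1/16, b_8 = -π/4.
Then c_8 = (a_8 − i·b_8)/2 = 1/32 + i·π/8.

Final answer: 1/32 + i·π/8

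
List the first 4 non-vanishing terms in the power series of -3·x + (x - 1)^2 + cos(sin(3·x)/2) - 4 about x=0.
459·x^4/128 - x^2/8 - 5·x - 2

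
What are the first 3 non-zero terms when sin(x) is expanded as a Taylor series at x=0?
x^5/120 - x^3/6 + x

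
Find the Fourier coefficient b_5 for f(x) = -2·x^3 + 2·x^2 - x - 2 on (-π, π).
b_5 = (1/π) ∫_{-π}^{π} f(x)·sin(5x) dx.
Evaluate the integral (use parity and integration by parts as needed): b_5 = -4·π^2/5 - 26/125.

Final answer: -4·π^2/5 - 26/125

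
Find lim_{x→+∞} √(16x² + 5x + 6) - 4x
As x → +∞: multiply by the conjugate to get (5x+6)/(√(16x²+5x+6)+4x); the denominator ~ 8x, so the limit is 5/8.
Limit = 5/8.

Final answer: 5/8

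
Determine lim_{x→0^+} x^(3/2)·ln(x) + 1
The product is a 0·∞ indeterminate form at x → 0⁺.
Rewrite the product as ln(x) / x^(-3/2) and apply L'Hôpital, or use the standard hierarchy x^(-3/2) ≫ |ln x| as x → 0⁺.
The indeterminate product → 0, so the limit = 1.

Final answer: 1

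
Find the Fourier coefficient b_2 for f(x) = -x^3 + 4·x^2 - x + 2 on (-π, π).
b_2 = (1/π) ∫_{-π}^{π} f(x)·sin(2x) dx.
Evaluate the integral (use parity and integration by parts as needed): b_2 = -1/2 + π^2.

Final answer: -1/2 + π^2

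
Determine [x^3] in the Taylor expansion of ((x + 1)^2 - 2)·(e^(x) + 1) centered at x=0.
Expand to order 3: ((x + 1)^2 - 2)·(e^(x) + 1) = 11·x^3/6 + 7·x^2/2 + 3·x - 2 + O(x^4).
The coefficient of x^3 is 11/6.

Final answer: 11/6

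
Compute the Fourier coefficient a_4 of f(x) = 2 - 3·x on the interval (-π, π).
a_4 = (1/π) ∫_{-π}^{π} f(x)·cos(4x) dx.
Evaluate the integral (use parity and integration by parts as needed): a_4 = 0.

Final answer: 0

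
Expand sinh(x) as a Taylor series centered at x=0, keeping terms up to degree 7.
x^7/5040 + x^5/120 + x^3/6 + x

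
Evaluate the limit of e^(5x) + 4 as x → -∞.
Evaluate the dominant behaviour as x → -∞; each term tends to a finite value or vanishes.
Limit = 4.

Final answer: 4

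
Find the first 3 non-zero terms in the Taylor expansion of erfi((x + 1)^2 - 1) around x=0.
16·x^3/(3·√(π)) + 2·x^2/√(π) + 4·x/√(π)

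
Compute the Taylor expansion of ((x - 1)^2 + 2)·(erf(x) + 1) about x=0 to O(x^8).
2·x^7/(35·√(π)) - 2·x^6/(5·√(π)) - x^5/(15·√(π)) + 4·x^4/(3·√(π)) + x^2·(1 - 4/√(π)) + x·(-2 + 6/√(π)) + 3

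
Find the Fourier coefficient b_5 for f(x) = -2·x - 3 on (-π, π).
b_5 = (1/π) ∫_{-π}^{π} f(x)·sin(5x) dx.
Evaluate the integral (use parity and integration by parts as needed): b_5 = -4/5.

Final answer: -4/5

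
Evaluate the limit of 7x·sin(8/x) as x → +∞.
As x → +∞: let u = 8/x → 0⁺; then 7·x·sin(8/x) = 7·8·sin(u)/u → 7·8·1 = 56.
Limit = 56.

Final answer: 56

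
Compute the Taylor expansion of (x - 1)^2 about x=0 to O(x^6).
x^2 - 2·x + 1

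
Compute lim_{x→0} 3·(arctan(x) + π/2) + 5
Direct substitution at x = 0 gives 3·π/2 + 5.

Final answer: 3·π/2 + 5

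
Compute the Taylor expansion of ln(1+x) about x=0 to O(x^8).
x^7/7 - x^6/6 + x^5/5 - x^4/4 + x^3/3 - x^2/2 + x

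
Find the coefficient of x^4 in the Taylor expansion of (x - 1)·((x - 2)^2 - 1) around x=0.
Expand to order 4: (x - 1)·((x - 2)^2 - 1) = x^3 - 5·x^2 + 7·x - 3 + O(x^5).
The coefficient of x^4 is 0.

Final answer: 0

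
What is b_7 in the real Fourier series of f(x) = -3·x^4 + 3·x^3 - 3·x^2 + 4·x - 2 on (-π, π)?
b_7 = (1/π) ∫_{-π}^{π} f(x)·sin(7x) dx.
Evaluate the integral (use parity and integration by parts as needed): b_7 = 356/343 + 6·π^2/7.

Final answer: 356/343 + 6·π^2/7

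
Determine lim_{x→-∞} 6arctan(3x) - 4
Evaluate the dominant behaviour as x → -∞; each term tends to a finite value or vanishes.
Limit = -3·π - 4.

Final answer: -3·π - 4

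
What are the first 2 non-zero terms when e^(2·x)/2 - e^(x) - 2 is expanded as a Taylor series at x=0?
x^2/2 - 5/2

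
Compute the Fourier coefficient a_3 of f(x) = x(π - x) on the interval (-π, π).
a_3 = (1/π) ∫_{-π}^{π} f(x)·cos(3x) dx.
Evaluate the integral (use parity and integration by parts as needed): a_3 = 4/9.

Final answer: 4/9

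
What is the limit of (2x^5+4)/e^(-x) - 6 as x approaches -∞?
The quotient is an ∞/∞ indeterminate form as x → -∞.
Compare growth rates of the dominant terms (exponentials ≫ polynomials ≫ logarithms), or apply L'Hôpital's rule; the quotient → 0.
Adding the constant: 0 - 6 = -6. Limit = -6.

Final answer: -6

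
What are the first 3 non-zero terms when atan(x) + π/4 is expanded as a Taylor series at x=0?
-x^3/3 + x + π/4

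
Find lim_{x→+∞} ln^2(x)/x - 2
The quotient is an ∞/∞ indeterminate form as x → +∞.
The polynomial denominator x dominates the logarithmic numerator (any positive power of x ≫ ln^2(x) as x → ∞), so the quotient → 0.
Adding the constant: 0 - 2 = -2. Limit = -2.

Final answer: -2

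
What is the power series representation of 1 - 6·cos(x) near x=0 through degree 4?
-x^4/4 + 3·x^2 - 5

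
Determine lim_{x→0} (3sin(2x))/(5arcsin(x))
Both numerator and denominator → 0 as x → 0; this is a 0/0 indeterminate form.
Expand each to leading order near x = 0: numerator ~ 6·x, denominator ~ 5·x.
The limit of the ratio is 6/5.

Final answer: 6/5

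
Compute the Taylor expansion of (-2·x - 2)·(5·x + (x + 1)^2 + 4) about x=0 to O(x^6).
-2·x^3 - 16·x^2 - 24·x - 10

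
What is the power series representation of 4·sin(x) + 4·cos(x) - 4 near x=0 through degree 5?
x^5/30 + x^4/6 - 2·x^3/3 - 2·x^2 + 4·x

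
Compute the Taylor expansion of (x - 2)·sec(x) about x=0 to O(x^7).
-61·x^6/360 + 5·x^5/24 - 5·x^4/12 + x^3/2 - x^2 + x - 2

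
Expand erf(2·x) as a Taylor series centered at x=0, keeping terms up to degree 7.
-128·x^7/(21·√(π)) + 32·x^5/(5·√(π)) - 16·x^3/(3·√(π)) + 4·x/√(π)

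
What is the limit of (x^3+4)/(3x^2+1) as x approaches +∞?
This is an ∞/∞ indeterminate form as x → +∞.
Divide numerator and denominator by x^3 and let the lower-order terms vanish; the numerator's degree 3 exceeds the denominator's degree 2, so the quotient diverges.
Limit = ∞.

Final answer: ∞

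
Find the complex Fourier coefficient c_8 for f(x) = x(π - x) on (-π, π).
Compute the real Fourier coefficients first: a_8 = -1/16, b_8 = -π/4.
Then c_8 = (a_8 − i·b_8)/2 = -1/32 + i·π/8.

Final answer: -1/32 + i·π/8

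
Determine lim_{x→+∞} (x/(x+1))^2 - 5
As x → +∞: x/(x+1) = 1/(1 + 1/x) → 1, and the 2nd power of a limit-1 base also → 1; with the additive constant, 1 - 5 = -4.
Limit = -4.

Final answer: -4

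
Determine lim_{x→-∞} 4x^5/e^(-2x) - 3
The quotient is an ∞/∞ indeterminate form as x → -∞.
Compare growth rates of the dominant terms (exponentials ≫ polynomials ≫ logarithms), or apply L'Hôpital's rule; the quotient → 0.
Adding the constant: 0 - 3 = -3. Limit = -3.

Final answer: -3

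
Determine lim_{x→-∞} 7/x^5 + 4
Evaluate the dominant behaviour as x → -∞; each term tends to a finite value or vanishes.
Limit = 4.

Final answer: 4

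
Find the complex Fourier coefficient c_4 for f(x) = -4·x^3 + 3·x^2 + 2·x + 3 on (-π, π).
Compute the real Fourier coefficients first: a_4 = 3/4, b_4 = -7/4 + 2·π^2.
Then c_4 = (a_4 − i·b_4)/2 = 3/8 - i·π^2 + 7·i/8.

Final answer: 3/8 - i·π^2 + 7·i/8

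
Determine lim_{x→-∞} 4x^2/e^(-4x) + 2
The quotient is an ∞/∞ indeterminate form as x → -∞.
Compare growth rates of the dominant terms (exponentials ≫ polynomials ≫ logarithms), or apply L'Hôpital's rule; the quotient → 0.
Adding the constant: 0 + 2 = 2. Limit = 2.

Final answer: 2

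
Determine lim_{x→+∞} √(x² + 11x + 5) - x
As x → +∞: multiply by the conjugate to get (11x+5)/(√(x²+11x+5)+x); the denominator ~ 2x, so the limit is 11/2.
Limit = 11/2.

Final answer: 11/2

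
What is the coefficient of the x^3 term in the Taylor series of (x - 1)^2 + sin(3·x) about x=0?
Expand to order 3: (x - 1)^2 + sin(3·x) = -9·x^3/2 + x^2 + x + 1 + O(x^4).
The coefficient of x^3 is -9/2.

Final answer: -9/2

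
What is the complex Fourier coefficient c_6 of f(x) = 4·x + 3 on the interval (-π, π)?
Compute the real Fourier coefficients first: a_6 = 0, b_6 = -4/3.
Then c_6 = (a_6 − i·b_6)/2 = 2·i/3.

Final answer: 2·i/3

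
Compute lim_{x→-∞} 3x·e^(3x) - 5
The product is a 0·∞ indeterminate form at x → -∞.
Rewrite the product as 3x / e^(-3x) (an ∞/∞ form) and apply L'Hôpital, or use the standard hierarchy e^(3|x|) ≫ |x| as x → -∞.
The indeterminate product → 0, so the limit = -5.

Final answer: -5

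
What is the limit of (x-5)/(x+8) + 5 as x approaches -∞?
Evaluate the dominant behaviour as x → -∞; each term tends to a finite value or vanishes.
Limit = 6.

Final answer: 6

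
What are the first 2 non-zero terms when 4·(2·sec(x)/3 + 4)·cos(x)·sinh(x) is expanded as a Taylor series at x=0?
-44·x^3/9 + 56·x/3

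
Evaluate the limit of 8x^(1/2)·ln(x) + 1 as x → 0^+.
The product is a 0·∞ indeterminate form at x → 0⁺.
Rewrite the product as 8·ln(x) / x^(-1/2) and apply L'Hôpital, or use the standard hierarchy x^(-1/2) ≫ |ln x| as x → 0⁺.
The indeterminate product → 0, so the limit = 1.

Final answer: 1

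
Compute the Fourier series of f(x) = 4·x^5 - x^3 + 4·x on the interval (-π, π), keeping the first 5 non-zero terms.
(-162·π^2 + 8·π^4 + 980)·sin(x) + (-4·π^4 - 71/2 + 21·π^2)·sin(2·x) + (-178·π^2/27 + 572/81 + 8·π^4/3)·sin(3·x) + (-2·π^4 - 25/8 + 3·π^2)·sin(4·x) + (-42·π^2/25 + 1252/625 + 8·π^4/5)·sin(5·x)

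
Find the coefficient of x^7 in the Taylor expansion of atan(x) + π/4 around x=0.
Expand to order 7: atan(x) + π/4 = -x^7/7 + x^5/5 - x^3/3 + x + π/4 + O(x^8).
The coefficient of x^7 is -1/7.

Final answer: -1/7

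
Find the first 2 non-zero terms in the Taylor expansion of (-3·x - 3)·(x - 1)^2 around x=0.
3·x - 3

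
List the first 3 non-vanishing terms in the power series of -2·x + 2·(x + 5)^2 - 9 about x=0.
2·x^2 + 18·x + 41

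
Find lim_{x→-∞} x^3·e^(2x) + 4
The product is a 0·∞ indeterminate form at x → -∞.
Rewrite the product as x^3 / e^(-2x) (an ∞/∞ form) and apply L'Hôpital, or use the standard hierarchy e^(2|x|) ≫ |x^3| as x → -∞.
The indeterminate product → 0, so the limit = 4.

Final answer: 4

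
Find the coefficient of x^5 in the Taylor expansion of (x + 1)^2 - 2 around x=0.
Expand to order 5: (x + 1)^2 - 2 = x^2 + 2·x - 1 + O(x^6).
The coefficient of x^5 is 0.

Final answer: 0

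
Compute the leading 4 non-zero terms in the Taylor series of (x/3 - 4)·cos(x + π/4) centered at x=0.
-5·√(2)·x^3/12 + 5·√(2)·x^2/6 + 13·√(2)·x/6 - 2·√(2)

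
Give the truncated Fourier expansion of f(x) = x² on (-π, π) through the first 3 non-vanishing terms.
-4·cos(x) + cos(2·x) + π^2/3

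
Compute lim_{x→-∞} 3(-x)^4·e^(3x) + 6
The product is a 0·∞ indeterminate form at x → -∞.
Rewrite the product as 3(-x)^4 / e^(-3x) (an ∞/∞ form) and apply L'Hôpital, or use the standard hierarchy e^(3|x|) ≫ |(-x)^4| as x → -∞.
The indeterminate product → 0, so the limit = 6.

Final answer: 6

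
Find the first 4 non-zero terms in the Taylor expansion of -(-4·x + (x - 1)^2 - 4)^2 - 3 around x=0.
12·x^3 - 30·x^2 - 36·x - 12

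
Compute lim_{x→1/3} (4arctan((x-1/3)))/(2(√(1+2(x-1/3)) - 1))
Both numerator and denominator → 0 as x → 1/3; this is a 0/0 indeterminate form.
Expand each to leading order near x = 1/3: numerator ~ 4·(x - 1/3), denominator ~ 2·(x - 1/3).
The limit of the ratio is 2.

Final answer: 2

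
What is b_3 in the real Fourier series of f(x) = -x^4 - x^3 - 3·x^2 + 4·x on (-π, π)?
b_3 = (1/π) ∫_{-π}^{π} f(x)·sin(3x) dx.
Evaluate the integral (use parity and integration by parts as needed): b_3 = 28/9 - 2·π^2/3.

Final answer: 28/9 - 2·π^2/3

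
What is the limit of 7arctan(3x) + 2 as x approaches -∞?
Evaluate the dominant behaviour as x → -∞; each term tends to a finite value or vanishes.
Limit = 2 - 7·π/2.

Final answer: 2 - 7·π/2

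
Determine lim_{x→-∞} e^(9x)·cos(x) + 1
Evaluate the dominant behaviour as x → -∞; each term tends to a finite value or vanishes.
Limit = 1.

Final answer: 1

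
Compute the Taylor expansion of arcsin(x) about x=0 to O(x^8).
5·x^7/112 + 3·x^5/40 + x^3/6 + x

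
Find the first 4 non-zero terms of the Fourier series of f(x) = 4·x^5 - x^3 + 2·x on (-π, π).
(-162·π^2 + 8·π^4 + 976)·sin(x) + (-4·π^4 - 67/2 + 21·π^2)·sin(2·x) + (-178·π^2/27 + 464/81 + 8·π^4/3)·sin(3·x) + (-2·π^4 - 17/8 + 3·π^2)·sin(4·x)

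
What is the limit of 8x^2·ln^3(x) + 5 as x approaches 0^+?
The product is a 0·∞ indeterminate form at x → 0⁺.
Rewrite the product as 8·ln^3(x) / x^(-2) and apply L'Hôpital, or use the standard hierarchy x^(-2) ≫ |ln x|^3 as x → 0⁺.
The indeterminate product → 0, so the limit = 5.

Final answer: 5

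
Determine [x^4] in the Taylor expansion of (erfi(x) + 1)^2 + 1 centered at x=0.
Expand to order 4: (erfi(x) + 1)^2 + 1 = 8·x^4/(3·π) + 4·x^3/(3·√(π)) + 4·x^2/π + 4·x/√(π) + 2 + O(x^5).
The coefficient of x^4 is 8/(3·π).

Final answer: 8/(3·π)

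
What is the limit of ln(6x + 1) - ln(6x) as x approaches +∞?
This is an ∞ − ∞ indeterminate form.
Combine the logarithms: ln(6x+1) − ln(6x) = ln((6x+1)/(6x)) = ln(1 + 1/(6x)) → ln(1) = 0.
Limit = 0.

Final answer: 0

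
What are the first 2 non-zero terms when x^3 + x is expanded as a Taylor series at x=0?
x^3 + x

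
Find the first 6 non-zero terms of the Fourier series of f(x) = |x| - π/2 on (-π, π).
-4·cos(x)/π - 4·cos(3·x)/(9·π) - 4·cos(5·x)/(25·π) - 4·cos(7·x)/(49·π) - 4·cos(9·x)/(81·π) - 4·cos(11·x)/(121·π)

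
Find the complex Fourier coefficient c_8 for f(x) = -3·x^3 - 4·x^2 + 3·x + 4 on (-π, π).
Compute the real Fourier coefficients first: a_8 = -1/4, b_8 = -105/128 + 3·π^2/4.
Then c_8 = (a_8 − i·b_8)/2 = -1/8 - 3·i·π^2/8 + 105·i/256.

Final answer: -1/8 - 3·i·π^2/8 + 105·i/256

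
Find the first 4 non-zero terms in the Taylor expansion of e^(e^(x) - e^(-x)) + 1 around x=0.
5·x^3/3 + 2·x^2 + 2·x + 2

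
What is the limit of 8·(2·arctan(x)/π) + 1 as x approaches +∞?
Evaluate the dominant behaviour as x → +∞; each term tends to a finite value or vanishes.
Limit = 9.

Final answer: 9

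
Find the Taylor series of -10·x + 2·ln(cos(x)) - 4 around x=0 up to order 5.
-x^4/6 - x^2 - 10·x - 4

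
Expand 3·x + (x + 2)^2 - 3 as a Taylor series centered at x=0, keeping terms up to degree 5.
x^2 + 7·x + 1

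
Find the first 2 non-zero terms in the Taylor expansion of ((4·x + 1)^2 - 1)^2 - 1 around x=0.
64·x^2 - 1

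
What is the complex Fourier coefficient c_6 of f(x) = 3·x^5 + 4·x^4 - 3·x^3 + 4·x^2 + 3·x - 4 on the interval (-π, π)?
Compute the real Fourier coefficients first: a_6 = 8/27 + 8·π^2/9, b_6 = -π^4 - 34/27 + 14·π^2/9.
Then c_6 = (a_6 − i·b_6)/2 = 4/27 + 4·π^2/9 - 7·i·π^2/9 + 17·i/27 + i·π^4/2.

Final answer: 4/27 + 4·π^2/9 - 7·i·π^2/9 + 17·i/27 + i·π^4/2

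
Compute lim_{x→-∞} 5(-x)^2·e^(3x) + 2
The product is a 0·∞ indeterminate form at x → -∞.
Rewrite the product as 5(-x)^2 / e^(-3x) (an ∞/∞ form) and apply L'Hôpital, or use the standard hierarchy e^(3|x|) ≫ |(-x)^2| as x → -∞.
The indeterminate product → 0, so the limit = 2.

Final answer: 2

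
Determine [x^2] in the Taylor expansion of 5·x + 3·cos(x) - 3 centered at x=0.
Expand to order 2: 5·x + 3·cos(x) - 3 = -3·x^2/2 + 5·x + O(x^3).
The coefficient of x^2 is -3/2.

Final answer: -3/2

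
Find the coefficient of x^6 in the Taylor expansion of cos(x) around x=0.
Expand to order 6: cos(x) = -x^6/720 + x^4/24 - x^2/2 + 1 + O(x^7).
The coefficient of x^6 is -1/720.

Final answer: -1/720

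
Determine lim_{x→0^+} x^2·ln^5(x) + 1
The product is a 0·∞ indeterminate form at x → 0⁺.
Rewrite the product as ln^5(x) / x^(-2) and apply L'Hôpital, or use the standard hierarchy x^(-2) ≫ |ln x|^5 as x → 0⁺.
The indeterminate product → 0, so the limit = 1.

Final answer: 1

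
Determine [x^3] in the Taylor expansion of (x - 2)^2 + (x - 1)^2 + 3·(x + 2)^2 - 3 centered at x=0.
Expand to order 3: (x - 2)^2 + (x - 1)^2 + 3·(x + 2)^2 - 3 = 5·x^2 + 6·x + 14 + O(x^4).
The coefficient of x^3 is 0.

Final answer: 0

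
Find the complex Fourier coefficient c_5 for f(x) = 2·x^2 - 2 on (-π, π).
Compute the real Fourier coefficients first: a_5 = -8/25, b_5 = 0.
Then c_5 = (a_5 − i·b_5)/2 = -4/25.

Final answer: -4/25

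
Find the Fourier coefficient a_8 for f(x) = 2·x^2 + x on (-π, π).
a_8 = (1/π) ∫_{-π}^{π} f(x)·cos(8x) dx.
Evaluate the integral (use parity and integration by parts as needed): a_8 = 1/8.

Final answer: 1/8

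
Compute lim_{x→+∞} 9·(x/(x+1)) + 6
Evaluate the dominant behaviour as x → +∞; each term tends to a finite value or vanishes.
Limit = 15.

Final answer: 15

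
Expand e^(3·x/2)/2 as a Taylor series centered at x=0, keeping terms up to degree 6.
81·x^6/10240 + 81·x^5/2560 + 27·x^4/256 + 9·x^3/32 + 9·x^2/16 + 3·x/4 + 1/2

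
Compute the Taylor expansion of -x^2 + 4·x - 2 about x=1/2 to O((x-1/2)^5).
-1/4 + 3·(x - 1/2) - (x - 1/2)^2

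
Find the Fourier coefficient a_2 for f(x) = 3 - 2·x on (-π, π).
a_2 = (1/π) ∫_{-π}^{π} f(x)·cos(2x) dx.
Evaluate the integral (use parity and integration by parts as needed): a_2 = 0.

Final answer: 0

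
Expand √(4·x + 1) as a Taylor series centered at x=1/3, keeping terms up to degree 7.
√(21)/3 + 2·√(21)·(x - 1/3)/7 - 6·√(21)·(x - 1/3)^2/49 + 36·√(21)·(x - 1/3)^3/343 - 270·√(21)·(x - 1/3)^4/2401 + 324·√(21)·(x - 1/3)^5/2401 - 2916·√(21)·(x - 1/3)^6/16807 + 192456·√(21)·(x - 1/3)^7/823543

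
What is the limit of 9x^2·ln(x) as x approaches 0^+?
This is a 0·∞ indeterminate form at x → 0⁺.
Rewrite the product as 9·ln(x) / x^(-2) and apply L'Hôpital, or use the standard hierarchy x^(-2) ≫ |ln x| as x → 0⁺.
The indeterminate product → 0, so the limit = 0.

Final answer: 0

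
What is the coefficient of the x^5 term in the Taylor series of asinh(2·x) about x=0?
Expand to order 5: asinh(2·x) = 12·x^5/5 - 4·x^3/3 + 2·x + O(x^6).
The coefficient of x^5 is 12/5.

Final answer: 12/5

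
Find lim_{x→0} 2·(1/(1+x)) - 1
Direct substitution at x = 0 gives 1.

Final answer: 1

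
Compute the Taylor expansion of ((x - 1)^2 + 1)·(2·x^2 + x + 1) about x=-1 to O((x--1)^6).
10 - 23·(x + 1) + 24·(x + 1)^2 - 11·(x + 1)^3 + 2·(x + 1)^4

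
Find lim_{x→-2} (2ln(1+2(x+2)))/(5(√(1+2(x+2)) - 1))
Both numerator and denominator → 0 as x → -2; this is a 0/0 indeterminate form.
Expand each to leading order near x = -2: numerator ~ 4·(x + 2), denominator ~ 5·(x + 2).
The limit of the ratio is 4/5.

Final answer: 4/5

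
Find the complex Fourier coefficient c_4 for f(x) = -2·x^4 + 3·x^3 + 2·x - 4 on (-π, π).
Compute the real Fourier coefficients first: a_4 = 3/8 - π^2, b_4 = -3·π^2/2 - 7/16.
Then c_4 = (a_4 − i·b_4)/2 = -π^2/2 + 3/16 + 7·i/32 + 3·i·π^2/4.

Final answer: -π^2/2 + 3/16 + 7·i/32 + 3·i·π^2/4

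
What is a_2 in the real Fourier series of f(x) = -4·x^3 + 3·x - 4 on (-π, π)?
a_2 = (1/π) ∫_{-π}^{π} f(x)·cos(2x) dx.
Evaluate the integral (use parity and integration by parts as needed): a_2 = 0.

Final answer: 0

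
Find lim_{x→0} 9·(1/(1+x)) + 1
Direct substitution at x = 0 gives 10.

Final answer: 10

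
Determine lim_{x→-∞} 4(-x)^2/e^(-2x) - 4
The quotient is an ∞/∞ indeterminate form as x → -∞.
Compare growth rates of the dominant terms (exponentials ≫ polynomials ≫ logarithms), or apply L'Hôpital's rule; the quotient → 0.
Adding the constant: 0 - 4 = -4. Limit = -4.

Final answer: -4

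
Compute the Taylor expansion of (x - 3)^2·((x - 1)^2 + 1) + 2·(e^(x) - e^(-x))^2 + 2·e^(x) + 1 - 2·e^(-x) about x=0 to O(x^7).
16·x^6/45 + x^5/30 + 11·x^4/3 - 22·x^3/3 + 31·x^2 - 26·x + 19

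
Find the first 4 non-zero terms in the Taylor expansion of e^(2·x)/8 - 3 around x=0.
x^3/6 + x^2/4 + x/4 - 23/8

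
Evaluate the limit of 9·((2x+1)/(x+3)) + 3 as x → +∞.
Evaluate the dominant behaviour as x → +∞; each term tends to a finite value or vanishes.
Limit = 21.

Final answer: 21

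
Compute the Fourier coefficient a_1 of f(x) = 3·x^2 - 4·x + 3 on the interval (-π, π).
a_1 = (1/π) ∫_{-π}^{π} f(x)·cos(1x) dx.
Evaluate the integral (use parity and integration by parts as needed): a_1 = -12.

Final answer: -12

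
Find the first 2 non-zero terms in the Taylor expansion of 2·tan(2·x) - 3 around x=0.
4·x - 3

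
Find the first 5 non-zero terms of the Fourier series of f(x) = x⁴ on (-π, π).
(48 - 8·π^2)·cos(x) + (-3 + 2·π^2)·cos(2·x) + (16/27 - 8·π^2/9)·cos(3·x) + (-3/16 + π^2/2)·cos(4·x) + π^4/5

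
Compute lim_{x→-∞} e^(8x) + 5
Evaluate the dominant behaviour as x → -∞; each term tends to a finite value or vanishes.
Limit = 5.

Final answer: 5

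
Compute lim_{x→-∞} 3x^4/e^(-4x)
This is an ∞/∞ indeterminate form as x → -∞.
Compare growth rates of the dominant terms (exponentials ≫ polynomials ≫ logarithms), or apply L'Hôpital's rule; the quotient → 0.
Limit = 0.

Final answer: 0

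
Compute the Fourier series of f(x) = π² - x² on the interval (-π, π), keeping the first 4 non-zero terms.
4·cos(x) - cos(2·x) + 4·cos(3·x)/9 + 2·π^2/3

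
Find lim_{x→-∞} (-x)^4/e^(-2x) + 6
The quotient is an ∞/∞ indeterminate form as x → -∞.
Compare growth rates of the dominant terms (exponentials ≫ polynomials ≫ logarithms), or apply L'Hôpital's rule; the quotient → 0.
Adding the constant: 0 + 6 = 6. Limit = 6.

Final answer: 6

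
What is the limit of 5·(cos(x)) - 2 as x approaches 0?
Direct substitution at x = 0 gives 3.

Final answer: 3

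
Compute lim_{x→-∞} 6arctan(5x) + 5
Evaluate the dominant behaviour as x → -∞; each term tends to a finite value or vanishes.
Limit = 5 - 3·π.

Final answer: 5 - 3·π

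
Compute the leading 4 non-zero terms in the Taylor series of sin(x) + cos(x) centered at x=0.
-x^3/6 - x^2/2 + x + 1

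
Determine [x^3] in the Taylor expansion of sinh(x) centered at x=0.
Expand to order 3: sinh(x) = x^3/6 + x + O(x^4).
The coefficient of x^3 is 1/6.

Final answer: 1/6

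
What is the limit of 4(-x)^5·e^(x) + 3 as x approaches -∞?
The product is a 0·∞ indeterminate form at x → -∞.
Rewrite the product as 4(-x)^5 / e^(-x) (an ∞/∞ form) and apply L'Hôpital, or use the standard hierarchy e^(|x|) ≫ |(-x)^5| as x → -∞.
The indeterminate product → 0, so the limit = 3.

Final answer: 3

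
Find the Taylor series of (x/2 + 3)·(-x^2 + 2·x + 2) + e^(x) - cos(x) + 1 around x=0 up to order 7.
x^7/5040 + x^6/360 + x^5/120 - x^3/3 - x^2 + 8·x + 7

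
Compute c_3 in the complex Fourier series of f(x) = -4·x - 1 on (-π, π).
Compute the real Fourier coefficients first: a_3 = 0, b_3 = -8/3.
Then c_3 = (a_3 − i·b_3)/2 = 4·i/3.

Final answer: 4·i/3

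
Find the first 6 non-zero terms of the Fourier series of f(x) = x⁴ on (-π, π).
(48 - 8·π^2)·cos(x) + (-3 + 2·π^2)·cos(2·x) + (16/27 - 8·π^2/9)·cos(3·x) + (-3/16 + π^2/2)·cos(4·x) + (48/625 - 8·π^2/25)·cos(5·x) + π^4/5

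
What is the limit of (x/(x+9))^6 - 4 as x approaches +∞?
As x → +∞: x/(x+9) = 1/(1 + 9/x) → 1, and the 6th power of a limit-1 base also → 1; with the additive constant, 1 - 4 = -3.
Limit = -3.

Final answer: -3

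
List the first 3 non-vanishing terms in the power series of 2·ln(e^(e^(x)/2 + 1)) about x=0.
x^2/2 + x + 3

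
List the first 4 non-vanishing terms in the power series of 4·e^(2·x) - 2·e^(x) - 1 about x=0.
5·x^3 + 7·x^2 + 6·x + 1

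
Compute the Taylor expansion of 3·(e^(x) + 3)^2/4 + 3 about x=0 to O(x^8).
67·x^7/3360 + 7·x^6/96 + 19·x^5/80 + 11·x^4/16 + 7·x^3/4 + 15·x^2/4 + 6·x + 15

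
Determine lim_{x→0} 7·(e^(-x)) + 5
Direct substitution at x = 0 gives 12.

Final answer: 12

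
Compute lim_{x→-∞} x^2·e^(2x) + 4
The product is a 0·∞ indeterminate form at x → -∞.
Rewrite the product as x^2 / e^(-2x) (an ∞/∞ form) and apply L'Hôpital, or use the standard hierarchy e^(2|x|) ≫ |x^2| as x → -∞.
The indeterminate product → 0, so the limit = 4.

Final answer: 4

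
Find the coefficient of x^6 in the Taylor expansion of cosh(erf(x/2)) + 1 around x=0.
Expand to order 6: cosh(erf(x/2)) + 1 = x^6·(-1/(72·π^2) + 1/(720·π^3) + 7/(720·π)) + x^4·(-1/(12·π) + 1/(24·π^2)) + x^2/(2·π) + 2 + O(x^7).
The coefficient of x^6 is -1/(72·π^2) + 1/(720·π^3) + 7/(720·π).

Final answer: -1/(72·π^2) + 1/(720·π^3) + 7/(720·π)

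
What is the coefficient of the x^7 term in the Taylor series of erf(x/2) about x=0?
Expand to order 7: erf(x/2) = -x^7/(2688·√(π)) + x^5/(160·√(π)) - x^3/(12·√(π)) + x/√(π) + O(x^8).
The coefficient of x^7 is -1/(2688·√(π)).

Final answer: -1/(2688·√(π))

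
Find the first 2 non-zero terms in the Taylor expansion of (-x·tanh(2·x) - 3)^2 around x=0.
12·x^2 + 9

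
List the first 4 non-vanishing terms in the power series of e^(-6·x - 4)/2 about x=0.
-18·x^3·e^(-4) + 9·x^2·e^(-4) - 3·x·e^(-4) + e^(-4)/2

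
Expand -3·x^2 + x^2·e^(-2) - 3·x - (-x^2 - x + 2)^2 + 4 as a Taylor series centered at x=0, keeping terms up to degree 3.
-2·x^3 + x^2·e^(-2) + x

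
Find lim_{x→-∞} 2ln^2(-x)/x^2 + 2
The quotient is an ∞/∞ indeterminate form as x → -∞.
Compare growth rates of the dominant terms (exponentials ≫ polynomials ≫ logarithms), or apply L'Hôpital's rule; the quotient → 0.
Adding the constant: 0 + 2 = 2. Limit = 2.

Final answer: 2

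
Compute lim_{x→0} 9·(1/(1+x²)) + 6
Direct substitution at x = 0 gives 15.

Final answer: 15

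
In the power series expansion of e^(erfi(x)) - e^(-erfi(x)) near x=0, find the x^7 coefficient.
Expand to order 7: e^(erfi(x)) - e^(-erfi(x)) = x^7·(16/(315·π^(7/2)) + 8/(9·π^(5/2)) + 2/(21·√(π)) + 76/(45·π^(3/2))) + x^5·(8/(15·π^(5/2)) + 2/(5·√(π)) + 8/(3·π^(3/2))) + x^3·(8/(3·π^(3/2)) + 4/(3·√(π))) + 4·x/√(π) + O(x^8).
The coefficient of x^7 is 16/(315·π^(7/2)) + 8/(9·π^(5/2)) + 2/(21·√(π)) + 76/(45·π^(3/2)).

Final answer: 16/(315·π^(7/2)) + 8/(9·π^(5/2)) + 2/(21·√(π)) + 76/(45·π^(3/2))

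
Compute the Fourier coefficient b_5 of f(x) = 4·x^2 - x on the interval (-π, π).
b_5 = (1/π) ∫_{-π}^{π} f(x)·sin(5x) dx.
Evaluate the integral (use parity and integration by parts as needed): b_5 = -2/5.

Final answer: -2/5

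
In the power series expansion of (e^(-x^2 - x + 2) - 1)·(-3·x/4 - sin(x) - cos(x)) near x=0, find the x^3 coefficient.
Expand to order 3: (e^(-x^2 - x + 2) - 1)·(-3·x/4 - sin(x) - cos(x)) = x^3·(-7·e^(2)/24 - 1/6) + x^2·(-1/2 + 11·e^(2)/4) + x·(7/4 - 3·e^(2)/4) - e^(2) + 1 + O(x^4).
The coefficient of x^3 is -7·e^(2)/24 - 1/6.

Final answer: -7·e^(2)/24 - 1/6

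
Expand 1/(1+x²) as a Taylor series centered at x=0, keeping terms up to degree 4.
x^4 - x^2 + 1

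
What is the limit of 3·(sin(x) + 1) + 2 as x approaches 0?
Direct substitution at x = 0 gives 5.

Final answer: 5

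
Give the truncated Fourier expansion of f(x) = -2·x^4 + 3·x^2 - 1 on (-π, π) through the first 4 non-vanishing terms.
(-108 + 16·π^2)·cos(x) + (9 - 4·π^2)·cos(2·x) + (-68/27 + 16·π^2/9)·cos(3·x) - 2·π^4/5 - 1 + π^2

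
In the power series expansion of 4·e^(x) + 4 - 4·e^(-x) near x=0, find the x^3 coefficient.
Expand to order 3: 4·e^(x) + 4 - 4·e^(-x) = 4·x^3/3 + 8·x + 4 + O(x^4).
The coefficient of x^3 is 4/3.

Final answer: 4/3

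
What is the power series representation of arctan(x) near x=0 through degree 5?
x^5/5 - x^3/3 + x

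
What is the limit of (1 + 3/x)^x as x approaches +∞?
As x → +∞: this is the defining limit (1 + 3/x)^x → e^3.
Limit = e^(3).

Final answer: e^(3)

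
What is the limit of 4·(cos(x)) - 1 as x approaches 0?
Direct substitution at x = 0 gives 3.

Final answer: 3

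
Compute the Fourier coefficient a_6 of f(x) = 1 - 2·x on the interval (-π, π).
a_6 = (1/π) ∫_{-π}^{π} f(x)·cos(6x) dx.
Evaluate the integral (use parity and integration by parts as needed): a_6 = 0.

Final answer: 0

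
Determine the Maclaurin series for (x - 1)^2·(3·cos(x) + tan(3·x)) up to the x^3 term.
15·x^3 - 9·x^2/2 - 3·x + 3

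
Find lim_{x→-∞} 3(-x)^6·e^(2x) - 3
The product is a 0·∞ indeterminate form at x → -∞.
Rewrite the product as 3(-x)^6 / e^(-2x) (an ∞/∞ form) and apply L'Hôpital, or use the standard hierarchy e^(2|x|) ≫ |(-x)^6| as x → -∞.
The indeterminate product → 0, so the limit = -3.

Final answer: -3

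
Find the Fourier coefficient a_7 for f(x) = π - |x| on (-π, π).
a_7 = (1/π) ∫_{-π}^{π} f(x)·cos(7x) dx.
Evaluate the integral (use parity and integration by parts as needed): a_7 = 4/(49·π).

Final answer: 4/(49·π)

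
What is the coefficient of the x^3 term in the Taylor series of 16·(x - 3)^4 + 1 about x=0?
Expand to order 3: 16·(x - 3)^4 + 1 = -192·x^3 + 864·x^2 - 1728·x + 1297 + O(x^4).
The coefficient of x^3 is -192.

Final answer: -192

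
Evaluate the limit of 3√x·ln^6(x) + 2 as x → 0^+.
The product is a 0·∞ indeterminate form at x → 0⁺.
Rewrite the product as 3·ln^6(x) / x^(-1/2) and apply L'Hôpital, or use the standard hierarchy x^(-1/2) ≫ |ln x|^6 as x → 0⁺.
The indeterminate product → 0, so the limit = 2.

Final answer: 2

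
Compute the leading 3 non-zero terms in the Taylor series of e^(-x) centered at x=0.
x^2/2 - x + 1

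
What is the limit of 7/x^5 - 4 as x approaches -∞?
Evaluate the dominant behaviour as x → -∞; each term tends to a finite value or vanishes.
Limit = -4.

Final answer: -4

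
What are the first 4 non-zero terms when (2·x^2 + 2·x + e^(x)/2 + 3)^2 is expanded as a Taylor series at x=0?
71·x^3/6 + 22·x^2 + 35·x/2 + 49/4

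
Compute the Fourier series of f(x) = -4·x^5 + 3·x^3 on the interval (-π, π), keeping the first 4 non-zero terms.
(-996 - 8·π^4 + 166·π^2)·sin(x) + (-23·π^2 + 69/2 + 4·π^4)·sin(2·x) + (-8·π^4/3 - 428/81 + 214·π^2/27)·sin(3·x) + (-4·π^2 + 3/2 + 2·π^4)·sin(4·x)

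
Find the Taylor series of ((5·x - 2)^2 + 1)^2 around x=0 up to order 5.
625·x^4 - 1000·x^3 + 650·x^2 - 200·x + 25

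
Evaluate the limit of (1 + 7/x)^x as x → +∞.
As x → +∞: this is the defining limit (1 + 7/x)^x → e^7.
Limit = e^(7).

Final answer: e^(7)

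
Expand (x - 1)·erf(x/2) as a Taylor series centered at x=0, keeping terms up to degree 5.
-x^5/(160·√(π)) - x^4/(12·√(π)) + x^3/(12·√(π)) + x^2/√(π) - x/√(π)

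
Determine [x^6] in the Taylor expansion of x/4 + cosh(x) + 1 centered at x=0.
Expand to order 6: x/4 + cosh(x) + 1 = x^6/720 + x^4/24 + x^2/2 + x/4 + 2 + O(x^7).
The coefficient of x^6 is 1/720.

Final answer: 1/720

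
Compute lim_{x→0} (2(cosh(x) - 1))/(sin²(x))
Both numerator and denominator → 0 as x → 0; this is a 0/0 indeterminate form.
Expand each to leading order near x = 0: numerator ~ x^2, denominator ~ x^2.
The limit of the ratio is 1.

Final answer: 1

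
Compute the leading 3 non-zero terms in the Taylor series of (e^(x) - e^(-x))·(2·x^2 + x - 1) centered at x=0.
11·x^3/3 + 2·x^2 - 2·x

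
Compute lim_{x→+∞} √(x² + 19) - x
This is an ∞ − ∞ indeterminate form.
Multiply and divide by the conjugate √(x²+19) + x; the x² terms cancel, leaving 19/(√(x²+19)+x) → 0.
Limit = 0.

Final answer: 0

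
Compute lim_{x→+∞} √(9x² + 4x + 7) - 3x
As x → +∞: multiply by the conjugate to get (4x+7)/(√(9x²+4x+7)+3x); the denominator ~ 6x, so the limit is 4/6 = 2/3.
Limit = 2/3.

Final answer: 2/3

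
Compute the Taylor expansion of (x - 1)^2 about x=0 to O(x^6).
x^2 - 2·x + 1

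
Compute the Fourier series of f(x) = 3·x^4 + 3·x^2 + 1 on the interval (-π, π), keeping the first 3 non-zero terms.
(132 - 24·π^2)·cos(x) + (-6 + 6·π^2)·cos(2·x) + 1 + π^2 + 3·π^4/5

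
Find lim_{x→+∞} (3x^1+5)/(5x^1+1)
This is an ∞/∞ indeterminate form as x → +∞.
Divide numerator and denominator by x and let the lower-order terms vanish; the leading terms give 3/5.
Limit = 3/5.

Final answer: 3/5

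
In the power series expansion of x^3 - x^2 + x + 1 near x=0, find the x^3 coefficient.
Expand to order 3: x^3 - x^2 + x + 1 = x^3 - x^2 + x + 1 + O(x^4).
The coefficient of x^3 is 1.

Final answer: 1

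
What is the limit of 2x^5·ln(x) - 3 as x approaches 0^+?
The product is a 0·∞ indeterminate form at x → 0⁺.
Rewrite the product as 2·ln(x) / x^(-5) and apply L'Hôpital, or use the standard hierarchy x^(-5) ≫ |ln x| as x → 0⁺.
The indeterminate product → 0, so the limit = -3.

Final answer: -3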